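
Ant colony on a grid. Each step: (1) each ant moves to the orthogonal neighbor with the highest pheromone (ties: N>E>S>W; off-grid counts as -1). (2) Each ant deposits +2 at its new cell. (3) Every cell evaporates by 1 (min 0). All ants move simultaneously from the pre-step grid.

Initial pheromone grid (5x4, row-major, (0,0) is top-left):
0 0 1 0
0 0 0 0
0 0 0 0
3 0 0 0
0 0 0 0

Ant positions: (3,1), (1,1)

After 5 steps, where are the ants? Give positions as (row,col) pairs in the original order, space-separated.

Step 1: ant0:(3,1)->W->(3,0) | ant1:(1,1)->N->(0,1)
  grid max=4 at (3,0)
Step 2: ant0:(3,0)->N->(2,0) | ant1:(0,1)->E->(0,2)
  grid max=3 at (3,0)
Step 3: ant0:(2,0)->S->(3,0) | ant1:(0,2)->E->(0,3)
  grid max=4 at (3,0)
Step 4: ant0:(3,0)->N->(2,0) | ant1:(0,3)->S->(1,3)
  grid max=3 at (3,0)
Step 5: ant0:(2,0)->S->(3,0) | ant1:(1,3)->N->(0,3)
  grid max=4 at (3,0)

(3,0) (0,3)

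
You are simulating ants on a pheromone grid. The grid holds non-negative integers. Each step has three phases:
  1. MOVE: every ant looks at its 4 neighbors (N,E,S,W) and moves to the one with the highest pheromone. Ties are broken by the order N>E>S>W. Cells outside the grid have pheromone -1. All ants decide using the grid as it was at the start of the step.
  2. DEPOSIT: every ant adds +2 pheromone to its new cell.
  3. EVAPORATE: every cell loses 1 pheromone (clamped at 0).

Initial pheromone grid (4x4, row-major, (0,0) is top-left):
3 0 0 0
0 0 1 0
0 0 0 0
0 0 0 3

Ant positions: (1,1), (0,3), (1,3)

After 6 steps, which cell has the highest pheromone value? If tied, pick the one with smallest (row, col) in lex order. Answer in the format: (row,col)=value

Answer: (1,2)=13

Derivation:
Step 1: ant0:(1,1)->E->(1,2) | ant1:(0,3)->S->(1,3) | ant2:(1,3)->W->(1,2)
  grid max=4 at (1,2)
Step 2: ant0:(1,2)->E->(1,3) | ant1:(1,3)->W->(1,2) | ant2:(1,2)->E->(1,3)
  grid max=5 at (1,2)
Step 3: ant0:(1,3)->W->(1,2) | ant1:(1,2)->E->(1,3) | ant2:(1,3)->W->(1,2)
  grid max=8 at (1,2)
Step 4: ant0:(1,2)->E->(1,3) | ant1:(1,3)->W->(1,2) | ant2:(1,2)->E->(1,3)
  grid max=9 at (1,2)
Step 5: ant0:(1,3)->W->(1,2) | ant1:(1,2)->E->(1,3) | ant2:(1,3)->W->(1,2)
  grid max=12 at (1,2)
Step 6: ant0:(1,2)->E->(1,3) | ant1:(1,3)->W->(1,2) | ant2:(1,2)->E->(1,3)
  grid max=13 at (1,2)
Final grid:
  0 0 0 0
  0 0 13 12
  0 0 0 0
  0 0 0 0
Max pheromone 13 at (1,2)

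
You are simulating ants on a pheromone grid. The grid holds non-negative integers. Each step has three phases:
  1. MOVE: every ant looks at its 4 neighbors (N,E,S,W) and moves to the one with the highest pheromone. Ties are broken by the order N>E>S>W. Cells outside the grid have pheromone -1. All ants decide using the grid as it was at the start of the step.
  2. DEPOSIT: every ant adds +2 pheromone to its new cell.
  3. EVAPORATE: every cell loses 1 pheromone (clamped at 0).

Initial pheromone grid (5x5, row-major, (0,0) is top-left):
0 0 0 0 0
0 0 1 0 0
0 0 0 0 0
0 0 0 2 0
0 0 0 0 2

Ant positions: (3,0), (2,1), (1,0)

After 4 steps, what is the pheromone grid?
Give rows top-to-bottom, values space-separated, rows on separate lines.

After step 1: ants at (2,0),(1,1),(0,0)
  1 0 0 0 0
  0 1 0 0 0
  1 0 0 0 0
  0 0 0 1 0
  0 0 0 0 1
After step 2: ants at (1,0),(0,1),(0,1)
  0 3 0 0 0
  1 0 0 0 0
  0 0 0 0 0
  0 0 0 0 0
  0 0 0 0 0
After step 3: ants at (0,0),(0,2),(0,2)
  1 2 3 0 0
  0 0 0 0 0
  0 0 0 0 0
  0 0 0 0 0
  0 0 0 0 0
After step 4: ants at (0,1),(0,1),(0,1)
  0 7 2 0 0
  0 0 0 0 0
  0 0 0 0 0
  0 0 0 0 0
  0 0 0 0 0

0 7 2 0 0
0 0 0 0 0
0 0 0 0 0
0 0 0 0 0
0 0 0 0 0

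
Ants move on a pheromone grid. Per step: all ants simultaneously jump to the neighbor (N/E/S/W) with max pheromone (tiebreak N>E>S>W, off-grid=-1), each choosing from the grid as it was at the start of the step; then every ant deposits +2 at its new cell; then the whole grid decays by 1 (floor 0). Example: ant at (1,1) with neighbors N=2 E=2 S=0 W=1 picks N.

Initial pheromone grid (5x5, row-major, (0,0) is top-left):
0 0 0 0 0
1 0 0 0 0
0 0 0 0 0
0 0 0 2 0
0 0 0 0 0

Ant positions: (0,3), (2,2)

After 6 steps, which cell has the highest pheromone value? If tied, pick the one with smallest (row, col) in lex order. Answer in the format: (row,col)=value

Step 1: ant0:(0,3)->E->(0,4) | ant1:(2,2)->N->(1,2)
  grid max=1 at (0,4)
Step 2: ant0:(0,4)->S->(1,4) | ant1:(1,2)->N->(0,2)
  grid max=1 at (0,2)
Step 3: ant0:(1,4)->N->(0,4) | ant1:(0,2)->E->(0,3)
  grid max=1 at (0,3)
Step 4: ant0:(0,4)->W->(0,3) | ant1:(0,3)->E->(0,4)
  grid max=2 at (0,3)
Step 5: ant0:(0,3)->E->(0,4) | ant1:(0,4)->W->(0,3)
  grid max=3 at (0,3)
Step 6: ant0:(0,4)->W->(0,3) | ant1:(0,3)->E->(0,4)
  grid max=4 at (0,3)
Final grid:
  0 0 0 4 4
  0 0 0 0 0
  0 0 0 0 0
  0 0 0 0 0
  0 0 0 0 0
Max pheromone 4 at (0,3)

Answer: (0,3)=4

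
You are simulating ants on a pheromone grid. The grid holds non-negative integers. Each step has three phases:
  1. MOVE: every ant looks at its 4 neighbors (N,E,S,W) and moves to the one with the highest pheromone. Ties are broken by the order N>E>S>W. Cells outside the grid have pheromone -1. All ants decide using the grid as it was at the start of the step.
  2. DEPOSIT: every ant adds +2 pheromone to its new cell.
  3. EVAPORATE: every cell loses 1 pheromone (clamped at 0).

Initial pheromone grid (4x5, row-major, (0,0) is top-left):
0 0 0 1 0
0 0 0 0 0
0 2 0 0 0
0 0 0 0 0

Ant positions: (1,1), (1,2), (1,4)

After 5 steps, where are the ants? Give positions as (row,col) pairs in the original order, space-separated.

Step 1: ant0:(1,1)->S->(2,1) | ant1:(1,2)->N->(0,2) | ant2:(1,4)->N->(0,4)
  grid max=3 at (2,1)
Step 2: ant0:(2,1)->N->(1,1) | ant1:(0,2)->E->(0,3) | ant2:(0,4)->S->(1,4)
  grid max=2 at (2,1)
Step 3: ant0:(1,1)->S->(2,1) | ant1:(0,3)->E->(0,4) | ant2:(1,4)->N->(0,4)
  grid max=3 at (0,4)
Step 4: ant0:(2,1)->N->(1,1) | ant1:(0,4)->S->(1,4) | ant2:(0,4)->S->(1,4)
  grid max=3 at (1,4)
Step 5: ant0:(1,1)->S->(2,1) | ant1:(1,4)->N->(0,4) | ant2:(1,4)->N->(0,4)
  grid max=5 at (0,4)

(2,1) (0,4) (0,4)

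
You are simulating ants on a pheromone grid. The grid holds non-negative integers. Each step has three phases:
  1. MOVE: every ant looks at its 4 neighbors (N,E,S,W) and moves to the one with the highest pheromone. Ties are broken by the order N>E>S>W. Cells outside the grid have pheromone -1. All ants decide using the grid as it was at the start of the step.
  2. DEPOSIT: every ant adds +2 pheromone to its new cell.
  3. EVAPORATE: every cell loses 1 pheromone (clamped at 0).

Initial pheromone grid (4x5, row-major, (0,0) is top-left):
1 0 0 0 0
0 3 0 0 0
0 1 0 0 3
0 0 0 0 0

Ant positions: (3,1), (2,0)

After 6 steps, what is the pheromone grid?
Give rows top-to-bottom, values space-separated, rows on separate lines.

After step 1: ants at (2,1),(2,1)
  0 0 0 0 0
  0 2 0 0 0
  0 4 0 0 2
  0 0 0 0 0
After step 2: ants at (1,1),(1,1)
  0 0 0 0 0
  0 5 0 0 0
  0 3 0 0 1
  0 0 0 0 0
After step 3: ants at (2,1),(2,1)
  0 0 0 0 0
  0 4 0 0 0
  0 6 0 0 0
  0 0 0 0 0
After step 4: ants at (1,1),(1,1)
  0 0 0 0 0
  0 7 0 0 0
  0 5 0 0 0
  0 0 0 0 0
After step 5: ants at (2,1),(2,1)
  0 0 0 0 0
  0 6 0 0 0
  0 8 0 0 0
  0 0 0 0 0
After step 6: ants at (1,1),(1,1)
  0 0 0 0 0
  0 9 0 0 0
  0 7 0 0 0
  0 0 0 0 0

0 0 0 0 0
0 9 0 0 0
0 7 0 0 0
0 0 0 0 0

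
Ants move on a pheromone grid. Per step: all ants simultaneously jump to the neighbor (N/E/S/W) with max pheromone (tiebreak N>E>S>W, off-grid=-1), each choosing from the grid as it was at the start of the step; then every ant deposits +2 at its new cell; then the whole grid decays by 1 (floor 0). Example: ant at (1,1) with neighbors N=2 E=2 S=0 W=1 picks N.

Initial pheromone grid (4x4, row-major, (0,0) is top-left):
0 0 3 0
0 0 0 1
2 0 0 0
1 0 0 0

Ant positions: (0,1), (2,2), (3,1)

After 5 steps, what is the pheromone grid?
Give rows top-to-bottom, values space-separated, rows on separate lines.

After step 1: ants at (0,2),(1,2),(3,0)
  0 0 4 0
  0 0 1 0
  1 0 0 0
  2 0 0 0
After step 2: ants at (1,2),(0,2),(2,0)
  0 0 5 0
  0 0 2 0
  2 0 0 0
  1 0 0 0
After step 3: ants at (0,2),(1,2),(3,0)
  0 0 6 0
  0 0 3 0
  1 0 0 0
  2 0 0 0
After step 4: ants at (1,2),(0,2),(2,0)
  0 0 7 0
  0 0 4 0
  2 0 0 0
  1 0 0 0
After step 5: ants at (0,2),(1,2),(3,0)
  0 0 8 0
  0 0 5 0
  1 0 0 0
  2 0 0 0

0 0 8 0
0 0 5 0
1 0 0 0
2 0 0 0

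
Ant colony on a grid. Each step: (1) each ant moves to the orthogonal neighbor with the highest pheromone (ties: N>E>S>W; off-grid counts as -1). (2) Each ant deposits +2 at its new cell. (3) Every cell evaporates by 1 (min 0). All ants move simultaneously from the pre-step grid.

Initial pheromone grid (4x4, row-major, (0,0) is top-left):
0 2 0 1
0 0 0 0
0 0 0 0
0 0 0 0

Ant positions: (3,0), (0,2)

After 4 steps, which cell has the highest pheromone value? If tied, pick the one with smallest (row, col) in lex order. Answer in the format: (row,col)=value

Step 1: ant0:(3,0)->N->(2,0) | ant1:(0,2)->W->(0,1)
  grid max=3 at (0,1)
Step 2: ant0:(2,0)->N->(1,0) | ant1:(0,1)->E->(0,2)
  grid max=2 at (0,1)
Step 3: ant0:(1,0)->N->(0,0) | ant1:(0,2)->W->(0,1)
  grid max=3 at (0,1)
Step 4: ant0:(0,0)->E->(0,1) | ant1:(0,1)->W->(0,0)
  grid max=4 at (0,1)
Final grid:
  2 4 0 0
  0 0 0 0
  0 0 0 0
  0 0 0 0
Max pheromone 4 at (0,1)

Answer: (0,1)=4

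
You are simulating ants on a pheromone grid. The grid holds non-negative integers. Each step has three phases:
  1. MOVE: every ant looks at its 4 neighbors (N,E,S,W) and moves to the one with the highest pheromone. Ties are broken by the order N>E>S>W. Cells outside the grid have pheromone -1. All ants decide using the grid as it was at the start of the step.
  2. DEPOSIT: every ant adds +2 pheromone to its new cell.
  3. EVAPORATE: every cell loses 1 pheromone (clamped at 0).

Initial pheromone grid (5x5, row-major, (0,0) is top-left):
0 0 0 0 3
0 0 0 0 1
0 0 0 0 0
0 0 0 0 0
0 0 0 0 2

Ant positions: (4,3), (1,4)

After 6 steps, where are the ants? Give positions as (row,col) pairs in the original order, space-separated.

Step 1: ant0:(4,3)->E->(4,4) | ant1:(1,4)->N->(0,4)
  grid max=4 at (0,4)
Step 2: ant0:(4,4)->N->(3,4) | ant1:(0,4)->S->(1,4)
  grid max=3 at (0,4)
Step 3: ant0:(3,4)->S->(4,4) | ant1:(1,4)->N->(0,4)
  grid max=4 at (0,4)
Step 4: ant0:(4,4)->N->(3,4) | ant1:(0,4)->S->(1,4)
  grid max=3 at (0,4)
Step 5: ant0:(3,4)->S->(4,4) | ant1:(1,4)->N->(0,4)
  grid max=4 at (0,4)
Step 6: ant0:(4,4)->N->(3,4) | ant1:(0,4)->S->(1,4)
  grid max=3 at (0,4)

(3,4) (1,4)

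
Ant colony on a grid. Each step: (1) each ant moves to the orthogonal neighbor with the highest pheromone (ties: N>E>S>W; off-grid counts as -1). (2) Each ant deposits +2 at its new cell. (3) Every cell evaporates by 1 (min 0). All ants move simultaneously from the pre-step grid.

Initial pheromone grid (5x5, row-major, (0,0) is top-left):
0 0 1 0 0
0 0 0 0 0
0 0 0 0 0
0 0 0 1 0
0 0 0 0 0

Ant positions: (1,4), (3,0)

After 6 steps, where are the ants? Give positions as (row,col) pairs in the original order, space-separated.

Step 1: ant0:(1,4)->N->(0,4) | ant1:(3,0)->N->(2,0)
  grid max=1 at (0,4)
Step 2: ant0:(0,4)->S->(1,4) | ant1:(2,0)->N->(1,0)
  grid max=1 at (1,0)
Step 3: ant0:(1,4)->N->(0,4) | ant1:(1,0)->N->(0,0)
  grid max=1 at (0,0)
Step 4: ant0:(0,4)->S->(1,4) | ant1:(0,0)->E->(0,1)
  grid max=1 at (0,1)
Step 5: ant0:(1,4)->N->(0,4) | ant1:(0,1)->E->(0,2)
  grid max=1 at (0,2)
Step 6: ant0:(0,4)->S->(1,4) | ant1:(0,2)->E->(0,3)
  grid max=1 at (0,3)

(1,4) (0,3)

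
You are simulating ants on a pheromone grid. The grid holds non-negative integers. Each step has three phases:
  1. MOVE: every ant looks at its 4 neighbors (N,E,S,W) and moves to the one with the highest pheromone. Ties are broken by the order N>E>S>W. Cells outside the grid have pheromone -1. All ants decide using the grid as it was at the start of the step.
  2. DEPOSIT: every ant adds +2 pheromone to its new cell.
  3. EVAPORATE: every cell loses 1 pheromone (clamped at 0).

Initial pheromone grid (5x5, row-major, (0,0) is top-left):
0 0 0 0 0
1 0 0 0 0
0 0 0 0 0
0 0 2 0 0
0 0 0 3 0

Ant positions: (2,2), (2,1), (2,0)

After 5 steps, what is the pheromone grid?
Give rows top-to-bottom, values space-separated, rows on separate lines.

After step 1: ants at (3,2),(1,1),(1,0)
  0 0 0 0 0
  2 1 0 0 0
  0 0 0 0 0
  0 0 3 0 0
  0 0 0 2 0
After step 2: ants at (2,2),(1,0),(1,1)
  0 0 0 0 0
  3 2 0 0 0
  0 0 1 0 0
  0 0 2 0 0
  0 0 0 1 0
After step 3: ants at (3,2),(1,1),(1,0)
  0 0 0 0 0
  4 3 0 0 0
  0 0 0 0 0
  0 0 3 0 0
  0 0 0 0 0
After step 4: ants at (2,2),(1,0),(1,1)
  0 0 0 0 0
  5 4 0 0 0
  0 0 1 0 0
  0 0 2 0 0
  0 0 0 0 0
After step 5: ants at (3,2),(1,1),(1,0)
  0 0 0 0 0
  6 5 0 0 0
  0 0 0 0 0
  0 0 3 0 0
  0 0 0 0 0

0 0 0 0 0
6 5 0 0 0
0 0 0 0 0
0 0 3 0 0
0 0 0 0 0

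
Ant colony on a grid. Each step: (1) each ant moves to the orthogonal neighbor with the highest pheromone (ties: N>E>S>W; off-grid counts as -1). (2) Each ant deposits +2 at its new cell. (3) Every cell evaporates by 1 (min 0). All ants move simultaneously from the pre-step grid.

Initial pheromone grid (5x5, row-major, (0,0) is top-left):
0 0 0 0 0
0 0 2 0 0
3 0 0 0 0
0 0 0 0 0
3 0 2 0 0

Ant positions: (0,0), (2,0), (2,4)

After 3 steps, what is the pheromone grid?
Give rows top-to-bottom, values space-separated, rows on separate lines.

After step 1: ants at (0,1),(1,0),(1,4)
  0 1 0 0 0
  1 0 1 0 1
  2 0 0 0 0
  0 0 0 0 0
  2 0 1 0 0
After step 2: ants at (0,2),(2,0),(0,4)
  0 0 1 0 1
  0 0 0 0 0
  3 0 0 0 0
  0 0 0 0 0
  1 0 0 0 0
After step 3: ants at (0,3),(1,0),(1,4)
  0 0 0 1 0
  1 0 0 0 1
  2 0 0 0 0
  0 0 0 0 0
  0 0 0 0 0

0 0 0 1 0
1 0 0 0 1
2 0 0 0 0
0 0 0 0 0
0 0 0 0 0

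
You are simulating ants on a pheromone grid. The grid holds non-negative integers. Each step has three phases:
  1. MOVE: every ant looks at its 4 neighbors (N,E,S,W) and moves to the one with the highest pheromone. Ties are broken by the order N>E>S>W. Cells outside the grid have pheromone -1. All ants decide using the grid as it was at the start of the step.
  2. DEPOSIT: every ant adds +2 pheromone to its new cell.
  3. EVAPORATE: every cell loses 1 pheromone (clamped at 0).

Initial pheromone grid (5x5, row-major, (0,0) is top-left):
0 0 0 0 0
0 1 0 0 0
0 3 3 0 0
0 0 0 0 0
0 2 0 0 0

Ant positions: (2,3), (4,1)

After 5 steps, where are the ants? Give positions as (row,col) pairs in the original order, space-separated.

Step 1: ant0:(2,3)->W->(2,2) | ant1:(4,1)->N->(3,1)
  grid max=4 at (2,2)
Step 2: ant0:(2,2)->W->(2,1) | ant1:(3,1)->N->(2,1)
  grid max=5 at (2,1)
Step 3: ant0:(2,1)->E->(2,2) | ant1:(2,1)->E->(2,2)
  grid max=6 at (2,2)
Step 4: ant0:(2,2)->W->(2,1) | ant1:(2,2)->W->(2,1)
  grid max=7 at (2,1)
Step 5: ant0:(2,1)->E->(2,2) | ant1:(2,1)->E->(2,2)
  grid max=8 at (2,2)

(2,2) (2,2)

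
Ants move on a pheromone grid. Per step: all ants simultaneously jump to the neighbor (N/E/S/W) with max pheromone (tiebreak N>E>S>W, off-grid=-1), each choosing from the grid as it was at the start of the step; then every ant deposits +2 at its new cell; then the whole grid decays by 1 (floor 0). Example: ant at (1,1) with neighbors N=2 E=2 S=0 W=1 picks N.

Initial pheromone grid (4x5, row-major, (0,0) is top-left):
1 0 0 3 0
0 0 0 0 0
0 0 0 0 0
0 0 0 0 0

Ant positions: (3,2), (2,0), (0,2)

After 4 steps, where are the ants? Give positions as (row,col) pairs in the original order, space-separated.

Step 1: ant0:(3,2)->N->(2,2) | ant1:(2,0)->N->(1,0) | ant2:(0,2)->E->(0,3)
  grid max=4 at (0,3)
Step 2: ant0:(2,2)->N->(1,2) | ant1:(1,0)->N->(0,0) | ant2:(0,3)->E->(0,4)
  grid max=3 at (0,3)
Step 3: ant0:(1,2)->N->(0,2) | ant1:(0,0)->E->(0,1) | ant2:(0,4)->W->(0,3)
  grid max=4 at (0,3)
Step 4: ant0:(0,2)->E->(0,3) | ant1:(0,1)->E->(0,2) | ant2:(0,3)->W->(0,2)
  grid max=5 at (0,3)

(0,3) (0,2) (0,2)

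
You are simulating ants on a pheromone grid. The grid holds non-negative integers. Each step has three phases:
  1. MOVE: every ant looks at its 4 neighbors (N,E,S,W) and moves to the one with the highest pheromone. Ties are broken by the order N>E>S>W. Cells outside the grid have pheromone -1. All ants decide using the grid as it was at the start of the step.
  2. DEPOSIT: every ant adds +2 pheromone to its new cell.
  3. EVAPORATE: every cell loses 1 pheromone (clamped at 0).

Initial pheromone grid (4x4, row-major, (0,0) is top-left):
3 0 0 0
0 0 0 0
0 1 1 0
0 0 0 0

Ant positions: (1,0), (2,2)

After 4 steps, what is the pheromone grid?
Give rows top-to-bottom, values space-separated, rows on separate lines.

After step 1: ants at (0,0),(2,1)
  4 0 0 0
  0 0 0 0
  0 2 0 0
  0 0 0 0
After step 2: ants at (0,1),(1,1)
  3 1 0 0
  0 1 0 0
  0 1 0 0
  0 0 0 0
After step 3: ants at (0,0),(0,1)
  4 2 0 0
  0 0 0 0
  0 0 0 0
  0 0 0 0
After step 4: ants at (0,1),(0,0)
  5 3 0 0
  0 0 0 0
  0 0 0 0
  0 0 0 0

5 3 0 0
0 0 0 0
0 0 0 0
0 0 0 0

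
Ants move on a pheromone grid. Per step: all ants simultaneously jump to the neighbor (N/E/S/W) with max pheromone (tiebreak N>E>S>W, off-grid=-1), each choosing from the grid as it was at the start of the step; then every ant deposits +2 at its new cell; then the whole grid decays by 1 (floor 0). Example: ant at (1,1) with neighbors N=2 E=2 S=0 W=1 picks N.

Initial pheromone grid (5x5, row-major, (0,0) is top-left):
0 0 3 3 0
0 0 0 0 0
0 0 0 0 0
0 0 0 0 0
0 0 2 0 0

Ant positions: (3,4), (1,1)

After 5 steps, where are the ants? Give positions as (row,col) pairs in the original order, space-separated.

Step 1: ant0:(3,4)->N->(2,4) | ant1:(1,1)->N->(0,1)
  grid max=2 at (0,2)
Step 2: ant0:(2,4)->N->(1,4) | ant1:(0,1)->E->(0,2)
  grid max=3 at (0,2)
Step 3: ant0:(1,4)->N->(0,4) | ant1:(0,2)->E->(0,3)
  grid max=2 at (0,2)
Step 4: ant0:(0,4)->W->(0,3) | ant1:(0,3)->W->(0,2)
  grid max=3 at (0,2)
Step 5: ant0:(0,3)->W->(0,2) | ant1:(0,2)->E->(0,3)
  grid max=4 at (0,2)

(0,2) (0,3)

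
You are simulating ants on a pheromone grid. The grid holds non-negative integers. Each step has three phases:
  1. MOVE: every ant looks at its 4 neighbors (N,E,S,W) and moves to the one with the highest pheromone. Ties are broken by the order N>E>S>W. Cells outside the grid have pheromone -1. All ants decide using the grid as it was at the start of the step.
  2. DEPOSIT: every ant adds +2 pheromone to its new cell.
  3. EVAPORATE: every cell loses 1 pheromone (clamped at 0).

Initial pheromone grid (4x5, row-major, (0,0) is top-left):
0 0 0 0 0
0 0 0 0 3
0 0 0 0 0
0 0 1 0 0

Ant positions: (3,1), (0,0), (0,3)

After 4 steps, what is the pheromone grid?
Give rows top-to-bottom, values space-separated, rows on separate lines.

After step 1: ants at (3,2),(0,1),(0,4)
  0 1 0 0 1
  0 0 0 0 2
  0 0 0 0 0
  0 0 2 0 0
After step 2: ants at (2,2),(0,2),(1,4)
  0 0 1 0 0
  0 0 0 0 3
  0 0 1 0 0
  0 0 1 0 0
After step 3: ants at (3,2),(0,3),(0,4)
  0 0 0 1 1
  0 0 0 0 2
  0 0 0 0 0
  0 0 2 0 0
After step 4: ants at (2,2),(0,4),(1,4)
  0 0 0 0 2
  0 0 0 0 3
  0 0 1 0 0
  0 0 1 0 0

0 0 0 0 2
0 0 0 0 3
0 0 1 0 0
0 0 1 0 0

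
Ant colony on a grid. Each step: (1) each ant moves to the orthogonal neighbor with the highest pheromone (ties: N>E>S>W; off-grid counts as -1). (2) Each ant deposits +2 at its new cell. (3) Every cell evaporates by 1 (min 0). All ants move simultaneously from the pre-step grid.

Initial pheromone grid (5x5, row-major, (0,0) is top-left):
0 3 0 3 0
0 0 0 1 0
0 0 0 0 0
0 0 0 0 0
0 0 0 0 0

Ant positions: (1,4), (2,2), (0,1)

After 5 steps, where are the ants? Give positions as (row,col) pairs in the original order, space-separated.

Step 1: ant0:(1,4)->W->(1,3) | ant1:(2,2)->N->(1,2) | ant2:(0,1)->E->(0,2)
  grid max=2 at (0,1)
Step 2: ant0:(1,3)->N->(0,3) | ant1:(1,2)->E->(1,3) | ant2:(0,2)->E->(0,3)
  grid max=5 at (0,3)
Step 3: ant0:(0,3)->S->(1,3) | ant1:(1,3)->N->(0,3) | ant2:(0,3)->S->(1,3)
  grid max=6 at (0,3)
Step 4: ant0:(1,3)->N->(0,3) | ant1:(0,3)->S->(1,3) | ant2:(1,3)->N->(0,3)
  grid max=9 at (0,3)
Step 5: ant0:(0,3)->S->(1,3) | ant1:(1,3)->N->(0,3) | ant2:(0,3)->S->(1,3)
  grid max=10 at (0,3)

(1,3) (0,3) (1,3)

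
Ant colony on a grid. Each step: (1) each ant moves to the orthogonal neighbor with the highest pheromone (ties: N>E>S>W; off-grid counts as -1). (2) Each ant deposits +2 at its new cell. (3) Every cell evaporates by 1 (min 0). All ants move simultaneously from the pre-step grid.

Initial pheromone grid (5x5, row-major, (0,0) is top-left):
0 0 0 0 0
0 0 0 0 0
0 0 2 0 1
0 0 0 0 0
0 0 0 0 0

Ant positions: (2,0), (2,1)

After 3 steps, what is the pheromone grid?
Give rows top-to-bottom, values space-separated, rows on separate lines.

After step 1: ants at (1,0),(2,2)
  0 0 0 0 0
  1 0 0 0 0
  0 0 3 0 0
  0 0 0 0 0
  0 0 0 0 0
After step 2: ants at (0,0),(1,2)
  1 0 0 0 0
  0 0 1 0 0
  0 0 2 0 0
  0 0 0 0 0
  0 0 0 0 0
After step 3: ants at (0,1),(2,2)
  0 1 0 0 0
  0 0 0 0 0
  0 0 3 0 0
  0 0 0 0 0
  0 0 0 0 0

0 1 0 0 0
0 0 0 0 0
0 0 3 0 0
0 0 0 0 0
0 0 0 0 0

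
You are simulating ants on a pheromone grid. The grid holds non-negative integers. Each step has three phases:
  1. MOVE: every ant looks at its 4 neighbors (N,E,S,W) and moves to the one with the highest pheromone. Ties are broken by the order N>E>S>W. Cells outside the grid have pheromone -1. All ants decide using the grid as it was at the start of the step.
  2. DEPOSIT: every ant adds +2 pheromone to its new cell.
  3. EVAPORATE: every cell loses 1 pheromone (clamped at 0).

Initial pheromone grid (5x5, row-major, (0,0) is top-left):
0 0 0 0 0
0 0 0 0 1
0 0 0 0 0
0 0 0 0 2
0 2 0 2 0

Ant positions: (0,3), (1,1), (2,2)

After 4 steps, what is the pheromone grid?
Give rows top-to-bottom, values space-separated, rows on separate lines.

After step 1: ants at (0,4),(0,1),(1,2)
  0 1 0 0 1
  0 0 1 0 0
  0 0 0 0 0
  0 0 0 0 1
  0 1 0 1 0
After step 2: ants at (1,4),(0,2),(0,2)
  0 0 3 0 0
  0 0 0 0 1
  0 0 0 0 0
  0 0 0 0 0
  0 0 0 0 0
After step 3: ants at (0,4),(0,3),(0,3)
  0 0 2 3 1
  0 0 0 0 0
  0 0 0 0 0
  0 0 0 0 0
  0 0 0 0 0
After step 4: ants at (0,3),(0,2),(0,2)
  0 0 5 4 0
  0 0 0 0 0
  0 0 0 0 0
  0 0 0 0 0
  0 0 0 0 0

0 0 5 4 0
0 0 0 0 0
0 0 0 0 0
0 0 0 0 0
0 0 0 0 0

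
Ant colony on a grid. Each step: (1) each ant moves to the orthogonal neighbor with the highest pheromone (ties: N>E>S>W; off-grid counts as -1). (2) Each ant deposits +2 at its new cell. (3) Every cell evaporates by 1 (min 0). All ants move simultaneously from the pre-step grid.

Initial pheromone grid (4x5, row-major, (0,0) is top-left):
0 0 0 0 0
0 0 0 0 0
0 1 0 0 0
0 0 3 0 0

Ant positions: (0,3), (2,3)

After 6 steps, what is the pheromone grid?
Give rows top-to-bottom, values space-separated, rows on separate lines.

After step 1: ants at (0,4),(1,3)
  0 0 0 0 1
  0 0 0 1 0
  0 0 0 0 0
  0 0 2 0 0
After step 2: ants at (1,4),(0,3)
  0 0 0 1 0
  0 0 0 0 1
  0 0 0 0 0
  0 0 1 0 0
After step 3: ants at (0,4),(0,4)
  0 0 0 0 3
  0 0 0 0 0
  0 0 0 0 0
  0 0 0 0 0
After step 4: ants at (1,4),(1,4)
  0 0 0 0 2
  0 0 0 0 3
  0 0 0 0 0
  0 0 0 0 0
After step 5: ants at (0,4),(0,4)
  0 0 0 0 5
  0 0 0 0 2
  0 0 0 0 0
  0 0 0 0 0
After step 6: ants at (1,4),(1,4)
  0 0 0 0 4
  0 0 0 0 5
  0 0 0 0 0
  0 0 0 0 0

0 0 0 0 4
0 0 0 0 5
0 0 0 0 0
0 0 0 0 0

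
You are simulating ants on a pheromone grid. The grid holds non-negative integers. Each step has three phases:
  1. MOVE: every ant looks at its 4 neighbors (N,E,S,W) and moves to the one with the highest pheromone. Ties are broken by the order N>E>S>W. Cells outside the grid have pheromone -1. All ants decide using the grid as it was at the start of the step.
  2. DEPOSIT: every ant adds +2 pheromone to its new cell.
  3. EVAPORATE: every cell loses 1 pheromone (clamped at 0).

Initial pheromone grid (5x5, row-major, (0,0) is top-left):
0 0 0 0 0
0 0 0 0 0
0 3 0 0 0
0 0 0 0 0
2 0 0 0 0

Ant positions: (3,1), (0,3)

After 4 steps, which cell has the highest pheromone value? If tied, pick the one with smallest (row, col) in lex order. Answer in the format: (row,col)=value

Answer: (2,1)=3

Derivation:
Step 1: ant0:(3,1)->N->(2,1) | ant1:(0,3)->E->(0,4)
  grid max=4 at (2,1)
Step 2: ant0:(2,1)->N->(1,1) | ant1:(0,4)->S->(1,4)
  grid max=3 at (2,1)
Step 3: ant0:(1,1)->S->(2,1) | ant1:(1,4)->N->(0,4)
  grid max=4 at (2,1)
Step 4: ant0:(2,1)->N->(1,1) | ant1:(0,4)->S->(1,4)
  grid max=3 at (2,1)
Final grid:
  0 0 0 0 0
  0 1 0 0 1
  0 3 0 0 0
  0 0 0 0 0
  0 0 0 0 0
Max pheromone 3 at (2,1)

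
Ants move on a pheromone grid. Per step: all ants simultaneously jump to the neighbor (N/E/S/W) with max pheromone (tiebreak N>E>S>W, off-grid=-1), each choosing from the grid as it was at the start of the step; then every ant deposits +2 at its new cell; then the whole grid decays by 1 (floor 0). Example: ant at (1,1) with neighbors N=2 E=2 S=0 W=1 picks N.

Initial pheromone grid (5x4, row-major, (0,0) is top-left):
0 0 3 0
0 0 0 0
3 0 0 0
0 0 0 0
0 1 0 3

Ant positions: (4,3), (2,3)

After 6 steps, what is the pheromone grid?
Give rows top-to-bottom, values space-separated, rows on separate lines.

After step 1: ants at (3,3),(1,3)
  0 0 2 0
  0 0 0 1
  2 0 0 0
  0 0 0 1
  0 0 0 2
After step 2: ants at (4,3),(0,3)
  0 0 1 1
  0 0 0 0
  1 0 0 0
  0 0 0 0
  0 0 0 3
After step 3: ants at (3,3),(0,2)
  0 0 2 0
  0 0 0 0
  0 0 0 0
  0 0 0 1
  0 0 0 2
After step 4: ants at (4,3),(0,3)
  0 0 1 1
  0 0 0 0
  0 0 0 0
  0 0 0 0
  0 0 0 3
After step 5: ants at (3,3),(0,2)
  0 0 2 0
  0 0 0 0
  0 0 0 0
  0 0 0 1
  0 0 0 2
After step 6: ants at (4,3),(0,3)
  0 0 1 1
  0 0 0 0
  0 0 0 0
  0 0 0 0
  0 0 0 3

0 0 1 1
0 0 0 0
0 0 0 0
0 0 0 0
0 0 0 3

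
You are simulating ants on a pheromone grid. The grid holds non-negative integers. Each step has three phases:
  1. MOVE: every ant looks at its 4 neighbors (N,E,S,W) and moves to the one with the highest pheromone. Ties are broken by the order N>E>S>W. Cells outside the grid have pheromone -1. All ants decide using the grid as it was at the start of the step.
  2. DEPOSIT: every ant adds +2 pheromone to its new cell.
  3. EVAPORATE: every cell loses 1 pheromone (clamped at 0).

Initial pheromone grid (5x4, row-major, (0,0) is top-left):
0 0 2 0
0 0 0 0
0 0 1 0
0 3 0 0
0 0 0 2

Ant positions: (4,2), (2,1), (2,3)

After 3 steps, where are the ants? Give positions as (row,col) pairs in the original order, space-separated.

Step 1: ant0:(4,2)->E->(4,3) | ant1:(2,1)->S->(3,1) | ant2:(2,3)->W->(2,2)
  grid max=4 at (3,1)
Step 2: ant0:(4,3)->N->(3,3) | ant1:(3,1)->N->(2,1) | ant2:(2,2)->N->(1,2)
  grid max=3 at (3,1)
Step 3: ant0:(3,3)->S->(4,3) | ant1:(2,1)->S->(3,1) | ant2:(1,2)->S->(2,2)
  grid max=4 at (3,1)

(4,3) (3,1) (2,2)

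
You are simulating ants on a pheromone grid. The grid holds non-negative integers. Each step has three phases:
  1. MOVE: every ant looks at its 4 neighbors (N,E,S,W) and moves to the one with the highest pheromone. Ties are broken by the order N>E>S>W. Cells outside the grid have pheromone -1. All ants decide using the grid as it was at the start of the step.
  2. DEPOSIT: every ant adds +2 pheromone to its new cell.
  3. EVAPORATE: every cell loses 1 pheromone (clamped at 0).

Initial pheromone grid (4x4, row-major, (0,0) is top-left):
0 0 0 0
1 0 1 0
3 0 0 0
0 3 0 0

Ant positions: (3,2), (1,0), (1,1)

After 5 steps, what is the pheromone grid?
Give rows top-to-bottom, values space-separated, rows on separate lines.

After step 1: ants at (3,1),(2,0),(1,2)
  0 0 0 0
  0 0 2 0
  4 0 0 0
  0 4 0 0
After step 2: ants at (2,1),(1,0),(0,2)
  0 0 1 0
  1 0 1 0
  3 1 0 0
  0 3 0 0
After step 3: ants at (3,1),(2,0),(1,2)
  0 0 0 0
  0 0 2 0
  4 0 0 0
  0 4 0 0
After step 4: ants at (2,1),(1,0),(0,2)
  0 0 1 0
  1 0 1 0
  3 1 0 0
  0 3 0 0
After step 5: ants at (3,1),(2,0),(1,2)
  0 0 0 0
  0 0 2 0
  4 0 0 0
  0 4 0 0

0 0 0 0
0 0 2 0
4 0 0 0
0 4 0 0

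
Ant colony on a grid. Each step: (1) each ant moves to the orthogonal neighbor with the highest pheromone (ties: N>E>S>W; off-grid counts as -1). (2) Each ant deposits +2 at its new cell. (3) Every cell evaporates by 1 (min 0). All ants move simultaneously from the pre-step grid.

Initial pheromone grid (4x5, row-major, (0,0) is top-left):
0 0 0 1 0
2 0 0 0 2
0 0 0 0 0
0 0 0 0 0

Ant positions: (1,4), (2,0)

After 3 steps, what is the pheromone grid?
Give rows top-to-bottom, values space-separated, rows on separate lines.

After step 1: ants at (0,4),(1,0)
  0 0 0 0 1
  3 0 0 0 1
  0 0 0 0 0
  0 0 0 0 0
After step 2: ants at (1,4),(0,0)
  1 0 0 0 0
  2 0 0 0 2
  0 0 0 0 0
  0 0 0 0 0
After step 3: ants at (0,4),(1,0)
  0 0 0 0 1
  3 0 0 0 1
  0 0 0 0 0
  0 0 0 0 0

0 0 0 0 1
3 0 0 0 1
0 0 0 0 0
0 0 0 0 0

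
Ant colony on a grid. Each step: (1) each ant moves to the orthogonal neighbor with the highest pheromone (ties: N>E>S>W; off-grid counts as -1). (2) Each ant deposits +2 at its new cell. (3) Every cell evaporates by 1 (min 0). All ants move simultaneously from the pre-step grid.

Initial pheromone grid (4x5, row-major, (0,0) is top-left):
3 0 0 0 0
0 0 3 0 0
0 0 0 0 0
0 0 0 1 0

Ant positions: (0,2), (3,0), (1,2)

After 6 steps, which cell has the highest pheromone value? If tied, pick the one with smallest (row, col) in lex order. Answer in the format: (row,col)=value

Answer: (1,2)=11

Derivation:
Step 1: ant0:(0,2)->S->(1,2) | ant1:(3,0)->N->(2,0) | ant2:(1,2)->N->(0,2)
  grid max=4 at (1,2)
Step 2: ant0:(1,2)->N->(0,2) | ant1:(2,0)->N->(1,0) | ant2:(0,2)->S->(1,2)
  grid max=5 at (1,2)
Step 3: ant0:(0,2)->S->(1,2) | ant1:(1,0)->N->(0,0) | ant2:(1,2)->N->(0,2)
  grid max=6 at (1,2)
Step 4: ant0:(1,2)->N->(0,2) | ant1:(0,0)->E->(0,1) | ant2:(0,2)->S->(1,2)
  grid max=7 at (1,2)
Step 5: ant0:(0,2)->S->(1,2) | ant1:(0,1)->E->(0,2) | ant2:(1,2)->N->(0,2)
  grid max=8 at (1,2)
Step 6: ant0:(1,2)->N->(0,2) | ant1:(0,2)->S->(1,2) | ant2:(0,2)->S->(1,2)
  grid max=11 at (1,2)
Final grid:
  0 0 8 0 0
  0 0 11 0 0
  0 0 0 0 0
  0 0 0 0 0
Max pheromone 11 at (1,2)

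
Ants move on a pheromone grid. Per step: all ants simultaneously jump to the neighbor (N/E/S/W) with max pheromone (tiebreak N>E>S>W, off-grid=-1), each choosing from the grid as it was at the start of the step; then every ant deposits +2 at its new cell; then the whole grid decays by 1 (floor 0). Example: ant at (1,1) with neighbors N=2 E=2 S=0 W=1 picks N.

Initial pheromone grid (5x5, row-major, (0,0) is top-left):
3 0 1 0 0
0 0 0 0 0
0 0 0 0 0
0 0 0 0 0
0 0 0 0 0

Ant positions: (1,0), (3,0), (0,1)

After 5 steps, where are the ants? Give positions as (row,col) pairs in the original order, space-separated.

Step 1: ant0:(1,0)->N->(0,0) | ant1:(3,0)->N->(2,0) | ant2:(0,1)->W->(0,0)
  grid max=6 at (0,0)
Step 2: ant0:(0,0)->E->(0,1) | ant1:(2,0)->N->(1,0) | ant2:(0,0)->E->(0,1)
  grid max=5 at (0,0)
Step 3: ant0:(0,1)->W->(0,0) | ant1:(1,0)->N->(0,0) | ant2:(0,1)->W->(0,0)
  grid max=10 at (0,0)
Step 4: ant0:(0,0)->E->(0,1) | ant1:(0,0)->E->(0,1) | ant2:(0,0)->E->(0,1)
  grid max=9 at (0,0)
Step 5: ant0:(0,1)->W->(0,0) | ant1:(0,1)->W->(0,0) | ant2:(0,1)->W->(0,0)
  grid max=14 at (0,0)

(0,0) (0,0) (0,0)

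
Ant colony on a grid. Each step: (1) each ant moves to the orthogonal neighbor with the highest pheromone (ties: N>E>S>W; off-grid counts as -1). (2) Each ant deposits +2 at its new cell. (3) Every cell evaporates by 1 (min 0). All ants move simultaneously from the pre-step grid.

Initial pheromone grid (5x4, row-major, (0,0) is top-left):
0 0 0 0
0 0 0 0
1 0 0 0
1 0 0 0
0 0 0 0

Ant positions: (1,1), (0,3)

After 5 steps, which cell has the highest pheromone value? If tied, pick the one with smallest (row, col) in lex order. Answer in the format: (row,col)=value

Answer: (0,2)=4

Derivation:
Step 1: ant0:(1,1)->N->(0,1) | ant1:(0,3)->S->(1,3)
  grid max=1 at (0,1)
Step 2: ant0:(0,1)->E->(0,2) | ant1:(1,3)->N->(0,3)
  grid max=1 at (0,2)
Step 3: ant0:(0,2)->E->(0,3) | ant1:(0,3)->W->(0,2)
  grid max=2 at (0,2)
Step 4: ant0:(0,3)->W->(0,2) | ant1:(0,2)->E->(0,3)
  grid max=3 at (0,2)
Step 5: ant0:(0,2)->E->(0,3) | ant1:(0,3)->W->(0,2)
  grid max=4 at (0,2)
Final grid:
  0 0 4 4
  0 0 0 0
  0 0 0 0
  0 0 0 0
  0 0 0 0
Max pheromone 4 at (0,2)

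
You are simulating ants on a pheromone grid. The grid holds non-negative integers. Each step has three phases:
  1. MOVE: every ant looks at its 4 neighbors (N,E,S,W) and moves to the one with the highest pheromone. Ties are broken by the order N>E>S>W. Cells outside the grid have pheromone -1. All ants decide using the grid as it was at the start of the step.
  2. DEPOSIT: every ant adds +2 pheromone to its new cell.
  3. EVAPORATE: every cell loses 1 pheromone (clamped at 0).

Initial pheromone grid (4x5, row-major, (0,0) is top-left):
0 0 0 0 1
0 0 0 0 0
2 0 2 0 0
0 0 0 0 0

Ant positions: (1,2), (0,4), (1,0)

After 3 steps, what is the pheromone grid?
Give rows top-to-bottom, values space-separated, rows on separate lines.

After step 1: ants at (2,2),(1,4),(2,0)
  0 0 0 0 0
  0 0 0 0 1
  3 0 3 0 0
  0 0 0 0 0
After step 2: ants at (1,2),(0,4),(1,0)
  0 0 0 0 1
  1 0 1 0 0
  2 0 2 0 0
  0 0 0 0 0
After step 3: ants at (2,2),(1,4),(2,0)
  0 0 0 0 0
  0 0 0 0 1
  3 0 3 0 0
  0 0 0 0 0

0 0 0 0 0
0 0 0 0 1
3 0 3 0 0
0 0 0 0 0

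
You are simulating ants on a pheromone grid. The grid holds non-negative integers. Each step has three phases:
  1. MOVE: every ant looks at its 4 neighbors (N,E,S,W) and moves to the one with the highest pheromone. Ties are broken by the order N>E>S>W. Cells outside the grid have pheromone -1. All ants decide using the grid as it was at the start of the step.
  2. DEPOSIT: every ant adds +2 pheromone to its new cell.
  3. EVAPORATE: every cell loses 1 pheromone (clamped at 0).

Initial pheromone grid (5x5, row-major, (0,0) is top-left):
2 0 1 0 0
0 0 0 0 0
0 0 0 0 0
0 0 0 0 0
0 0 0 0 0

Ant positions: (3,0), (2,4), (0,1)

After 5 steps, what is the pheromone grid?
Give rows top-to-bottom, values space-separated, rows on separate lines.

After step 1: ants at (2,0),(1,4),(0,0)
  3 0 0 0 0
  0 0 0 0 1
  1 0 0 0 0
  0 0 0 0 0
  0 0 0 0 0
After step 2: ants at (1,0),(0,4),(0,1)
  2 1 0 0 1
  1 0 0 0 0
  0 0 0 0 0
  0 0 0 0 0
  0 0 0 0 0
After step 3: ants at (0,0),(1,4),(0,0)
  5 0 0 0 0
  0 0 0 0 1
  0 0 0 0 0
  0 0 0 0 0
  0 0 0 0 0
After step 4: ants at (0,1),(0,4),(0,1)
  4 3 0 0 1
  0 0 0 0 0
  0 0 0 0 0
  0 0 0 0 0
  0 0 0 0 0
After step 5: ants at (0,0),(1,4),(0,0)
  7 2 0 0 0
  0 0 0 0 1
  0 0 0 0 0
  0 0 0 0 0
  0 0 0 0 0

7 2 0 0 0
0 0 0 0 1
0 0 0 0 0
0 0 0 0 0
0 0 0 0 0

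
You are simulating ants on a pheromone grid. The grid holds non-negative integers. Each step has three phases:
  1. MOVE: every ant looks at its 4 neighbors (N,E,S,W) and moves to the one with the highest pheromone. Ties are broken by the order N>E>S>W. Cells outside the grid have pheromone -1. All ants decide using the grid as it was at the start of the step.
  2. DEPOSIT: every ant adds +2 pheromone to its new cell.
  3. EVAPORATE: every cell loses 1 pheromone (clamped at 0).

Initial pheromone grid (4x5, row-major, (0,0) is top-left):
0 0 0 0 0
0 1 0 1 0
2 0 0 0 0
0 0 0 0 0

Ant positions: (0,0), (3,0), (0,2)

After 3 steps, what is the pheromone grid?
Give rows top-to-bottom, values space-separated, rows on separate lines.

After step 1: ants at (0,1),(2,0),(0,3)
  0 1 0 1 0
  0 0 0 0 0
  3 0 0 0 0
  0 0 0 0 0
After step 2: ants at (0,2),(1,0),(0,4)
  0 0 1 0 1
  1 0 0 0 0
  2 0 0 0 0
  0 0 0 0 0
After step 3: ants at (0,3),(2,0),(1,4)
  0 0 0 1 0
  0 0 0 0 1
  3 0 0 0 0
  0 0 0 0 0

0 0 0 1 0
0 0 0 0 1
3 0 0 0 0
0 0 0 0 0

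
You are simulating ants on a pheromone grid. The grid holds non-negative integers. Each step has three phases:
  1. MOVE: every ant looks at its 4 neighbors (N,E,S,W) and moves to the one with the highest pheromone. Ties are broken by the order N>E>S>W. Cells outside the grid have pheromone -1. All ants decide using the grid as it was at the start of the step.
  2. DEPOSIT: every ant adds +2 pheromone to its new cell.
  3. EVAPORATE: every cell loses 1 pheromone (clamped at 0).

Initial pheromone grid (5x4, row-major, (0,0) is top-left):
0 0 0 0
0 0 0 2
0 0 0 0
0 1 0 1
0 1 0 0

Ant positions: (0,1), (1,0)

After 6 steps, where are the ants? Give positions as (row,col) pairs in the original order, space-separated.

Step 1: ant0:(0,1)->E->(0,2) | ant1:(1,0)->N->(0,0)
  grid max=1 at (0,0)
Step 2: ant0:(0,2)->E->(0,3) | ant1:(0,0)->E->(0,1)
  grid max=1 at (0,1)
Step 3: ant0:(0,3)->S->(1,3) | ant1:(0,1)->E->(0,2)
  grid max=1 at (0,2)
Step 4: ant0:(1,3)->N->(0,3) | ant1:(0,2)->E->(0,3)
  grid max=3 at (0,3)
Step 5: ant0:(0,3)->S->(1,3) | ant1:(0,3)->S->(1,3)
  grid max=3 at (1,3)
Step 6: ant0:(1,3)->N->(0,3) | ant1:(1,3)->N->(0,3)
  grid max=5 at (0,3)

(0,3) (0,3)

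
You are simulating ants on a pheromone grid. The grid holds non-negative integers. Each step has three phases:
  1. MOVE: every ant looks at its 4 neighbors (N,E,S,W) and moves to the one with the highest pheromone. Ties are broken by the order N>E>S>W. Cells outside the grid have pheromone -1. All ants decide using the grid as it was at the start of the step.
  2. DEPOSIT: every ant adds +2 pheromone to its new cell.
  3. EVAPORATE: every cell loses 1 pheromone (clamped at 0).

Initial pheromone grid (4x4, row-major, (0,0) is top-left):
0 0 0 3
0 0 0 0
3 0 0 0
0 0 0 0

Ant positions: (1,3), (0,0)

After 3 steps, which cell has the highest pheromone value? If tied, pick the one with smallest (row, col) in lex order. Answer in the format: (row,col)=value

Answer: (0,3)=6

Derivation:
Step 1: ant0:(1,3)->N->(0,3) | ant1:(0,0)->E->(0,1)
  grid max=4 at (0,3)
Step 2: ant0:(0,3)->S->(1,3) | ant1:(0,1)->E->(0,2)
  grid max=3 at (0,3)
Step 3: ant0:(1,3)->N->(0,3) | ant1:(0,2)->E->(0,3)
  grid max=6 at (0,3)
Final grid:
  0 0 0 6
  0 0 0 0
  0 0 0 0
  0 0 0 0
Max pheromone 6 at (0,3)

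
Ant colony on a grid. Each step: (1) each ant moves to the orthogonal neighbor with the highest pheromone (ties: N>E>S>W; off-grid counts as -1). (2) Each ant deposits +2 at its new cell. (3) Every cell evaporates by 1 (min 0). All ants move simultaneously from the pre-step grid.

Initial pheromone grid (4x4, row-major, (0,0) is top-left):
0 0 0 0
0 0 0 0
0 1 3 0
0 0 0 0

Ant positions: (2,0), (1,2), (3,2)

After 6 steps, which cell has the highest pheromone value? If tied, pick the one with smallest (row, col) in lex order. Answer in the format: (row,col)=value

Step 1: ant0:(2,0)->E->(2,1) | ant1:(1,2)->S->(2,2) | ant2:(3,2)->N->(2,2)
  grid max=6 at (2,2)
Step 2: ant0:(2,1)->E->(2,2) | ant1:(2,2)->W->(2,1) | ant2:(2,2)->W->(2,1)
  grid max=7 at (2,2)
Step 3: ant0:(2,2)->W->(2,1) | ant1:(2,1)->E->(2,2) | ant2:(2,1)->E->(2,2)
  grid max=10 at (2,2)
Step 4: ant0:(2,1)->E->(2,2) | ant1:(2,2)->W->(2,1) | ant2:(2,2)->W->(2,1)
  grid max=11 at (2,2)
Step 5: ant0:(2,2)->W->(2,1) | ant1:(2,1)->E->(2,2) | ant2:(2,1)->E->(2,2)
  grid max=14 at (2,2)
Step 6: ant0:(2,1)->E->(2,2) | ant1:(2,2)->W->(2,1) | ant2:(2,2)->W->(2,1)
  grid max=15 at (2,2)
Final grid:
  0 0 0 0
  0 0 0 0
  0 13 15 0
  0 0 0 0
Max pheromone 15 at (2,2)

Answer: (2,2)=15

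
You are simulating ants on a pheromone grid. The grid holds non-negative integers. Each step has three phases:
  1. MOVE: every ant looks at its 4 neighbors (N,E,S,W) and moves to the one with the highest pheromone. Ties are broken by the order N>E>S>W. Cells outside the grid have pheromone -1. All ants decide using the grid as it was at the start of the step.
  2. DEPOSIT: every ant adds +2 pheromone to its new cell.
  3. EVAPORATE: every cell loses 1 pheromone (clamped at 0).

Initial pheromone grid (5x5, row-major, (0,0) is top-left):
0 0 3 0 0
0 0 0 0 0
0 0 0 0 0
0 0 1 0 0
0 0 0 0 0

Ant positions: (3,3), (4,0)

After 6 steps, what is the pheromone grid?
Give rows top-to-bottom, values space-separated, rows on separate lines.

After step 1: ants at (3,2),(3,0)
  0 0 2 0 0
  0 0 0 0 0
  0 0 0 0 0
  1 0 2 0 0
  0 0 0 0 0
After step 2: ants at (2,2),(2,0)
  0 0 1 0 0
  0 0 0 0 0
  1 0 1 0 0
  0 0 1 0 0
  0 0 0 0 0
After step 3: ants at (3,2),(1,0)
  0 0 0 0 0
  1 0 0 0 0
  0 0 0 0 0
  0 0 2 0 0
  0 0 0 0 0
After step 4: ants at (2,2),(0,0)
  1 0 0 0 0
  0 0 0 0 0
  0 0 1 0 0
  0 0 1 0 0
  0 0 0 0 0
After step 5: ants at (3,2),(0,1)
  0 1 0 0 0
  0 0 0 0 0
  0 0 0 0 0
  0 0 2 0 0
  0 0 0 0 0
After step 6: ants at (2,2),(0,2)
  0 0 1 0 0
  0 0 0 0 0
  0 0 1 0 0
  0 0 1 0 0
  0 0 0 0 0

0 0 1 0 0
0 0 0 0 0
0 0 1 0 0
0 0 1 0 0
0 0 0 0 0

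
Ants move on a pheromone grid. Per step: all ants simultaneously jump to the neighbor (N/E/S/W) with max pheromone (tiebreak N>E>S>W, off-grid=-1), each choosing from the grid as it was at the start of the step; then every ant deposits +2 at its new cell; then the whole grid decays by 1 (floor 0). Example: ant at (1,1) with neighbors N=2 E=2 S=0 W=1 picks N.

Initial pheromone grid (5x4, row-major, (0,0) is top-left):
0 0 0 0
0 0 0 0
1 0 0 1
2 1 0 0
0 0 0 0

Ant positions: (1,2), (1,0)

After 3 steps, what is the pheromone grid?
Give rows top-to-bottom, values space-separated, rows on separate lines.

After step 1: ants at (0,2),(2,0)
  0 0 1 0
  0 0 0 0
  2 0 0 0
  1 0 0 0
  0 0 0 0
After step 2: ants at (0,3),(3,0)
  0 0 0 1
  0 0 0 0
  1 0 0 0
  2 0 0 0
  0 0 0 0
After step 3: ants at (1,3),(2,0)
  0 0 0 0
  0 0 0 1
  2 0 0 0
  1 0 0 0
  0 0 0 0

0 0 0 0
0 0 0 1
2 0 0 0
1 0 0 0
0 0 0 0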